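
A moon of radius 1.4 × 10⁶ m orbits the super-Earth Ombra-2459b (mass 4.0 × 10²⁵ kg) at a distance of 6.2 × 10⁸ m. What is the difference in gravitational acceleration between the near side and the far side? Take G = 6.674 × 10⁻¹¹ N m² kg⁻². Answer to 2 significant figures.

Δg = 4GMr/d³
   = 4 × (6.674 × 10⁻¹¹) × (4.0 × 10²⁵) × (1.4 × 10⁶) / (6.2 × 10⁸)³
   = 6.3 × 10⁻⁵ m/s²

6.3 × 10⁻⁵ m/s²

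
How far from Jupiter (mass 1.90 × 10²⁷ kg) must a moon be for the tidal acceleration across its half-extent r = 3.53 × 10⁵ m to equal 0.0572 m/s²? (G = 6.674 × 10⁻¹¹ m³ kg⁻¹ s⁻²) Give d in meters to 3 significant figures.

1.16 × 10⁸ m

2GMr/d³ = a_tidal  ⇒  d = (2GMr / a_tidal)^(1/3)
d = (2 × 6.674×10⁻¹¹ × (1.90 × 10²⁷) × (3.53 × 10⁵) / (0.0572))^(1/3)
  = 1.16 × 10⁸ m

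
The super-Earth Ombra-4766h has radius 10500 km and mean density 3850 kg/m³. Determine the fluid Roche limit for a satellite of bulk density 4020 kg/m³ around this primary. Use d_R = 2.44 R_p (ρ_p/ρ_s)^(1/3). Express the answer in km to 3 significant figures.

25300 km

d_R = 2.44 × 10500 km × (3850/4020)^(1/3)
    = 25300 km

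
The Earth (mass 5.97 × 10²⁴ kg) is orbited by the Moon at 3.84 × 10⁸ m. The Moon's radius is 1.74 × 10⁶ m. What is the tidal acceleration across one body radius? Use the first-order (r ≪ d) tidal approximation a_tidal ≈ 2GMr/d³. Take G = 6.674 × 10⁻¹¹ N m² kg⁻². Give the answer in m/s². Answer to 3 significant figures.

Δa = 2GMr/d³
   = 2 × (6.674 × 10⁻¹¹) × (5.97 × 10²⁴) × (1.74 × 10⁶) / (3.84 × 10⁸)³
   = 2.45 × 10⁻⁵ m/s²

2.45 × 10⁻⁵ m/s²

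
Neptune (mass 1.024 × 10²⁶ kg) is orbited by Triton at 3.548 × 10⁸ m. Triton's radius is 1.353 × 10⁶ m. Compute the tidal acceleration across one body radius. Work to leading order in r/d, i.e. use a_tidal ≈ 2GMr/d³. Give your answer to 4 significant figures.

Since r ≪ d, expand the inverse-square field across one radius to get the leading 2GMr/d³ term.
a_tidal = 2GMr/d³
        = 2 × (6.674 × 10⁻¹¹) × (1.024 × 10²⁶) × (1.353 × 10⁶) / (3.548 × 10⁸)³
        = 4.141 × 10⁻⁴ m/s²

4.141 × 10⁻⁴ m/s²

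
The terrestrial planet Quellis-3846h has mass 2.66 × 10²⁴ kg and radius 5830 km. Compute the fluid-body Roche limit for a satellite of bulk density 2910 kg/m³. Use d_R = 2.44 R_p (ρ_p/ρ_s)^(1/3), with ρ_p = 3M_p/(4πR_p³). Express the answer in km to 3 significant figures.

ρ_p = 3M_p/(4πR_p³) = 3 × (2.66 × 10²⁴) / (4π × (5.83 × 10⁶ m)³) = 3200 kg/m³
d_R = 2.44 × 5830 km × (3200/2910)^(1/3)
    = 14700 km

14700 km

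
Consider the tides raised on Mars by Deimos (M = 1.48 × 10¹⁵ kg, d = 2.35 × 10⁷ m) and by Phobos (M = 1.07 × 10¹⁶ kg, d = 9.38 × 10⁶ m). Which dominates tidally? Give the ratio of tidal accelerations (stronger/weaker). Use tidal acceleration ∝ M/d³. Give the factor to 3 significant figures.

Phobos, by a factor of ≈ 114

Tidal acceleration ∝ M/d³, so compare M/d³ for each.
Deimos: (1.48 × 10¹⁵) / (2.35 × 10⁷)³ = 1.140 × 10⁻⁷
Phobos: (1.07 × 10¹⁶) / (9.38 × 10⁶)³ = 1.297 × 10⁻⁵
Ratio (larger/smaller) = 114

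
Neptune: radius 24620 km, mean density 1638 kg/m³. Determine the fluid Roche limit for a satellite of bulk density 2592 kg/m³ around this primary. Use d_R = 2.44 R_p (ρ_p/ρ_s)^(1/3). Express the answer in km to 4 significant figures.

d_R = 2.44 × 24620 km × (1638/2592)^(1/3)
    = 51550 km

51550 km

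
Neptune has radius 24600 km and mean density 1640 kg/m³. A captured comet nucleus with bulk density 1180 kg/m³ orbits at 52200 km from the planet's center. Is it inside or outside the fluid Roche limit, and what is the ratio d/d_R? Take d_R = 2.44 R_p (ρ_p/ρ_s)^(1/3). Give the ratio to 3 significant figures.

inside; d/d_R ≈ 0.779

d_R = 2.44 × (24600 km) × (1640/1180)^(1/3) = 66990 km
d/d_R = (52200) / (66990) = 0.779
Since d/d_R < 1, the body is inside the Roche limit.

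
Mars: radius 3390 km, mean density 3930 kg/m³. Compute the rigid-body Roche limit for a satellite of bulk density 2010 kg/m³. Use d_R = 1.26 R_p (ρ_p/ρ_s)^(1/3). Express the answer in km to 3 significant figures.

d_R = 1.26 × 3390 km × (3930/2010)^(1/3)
    = 5340 km

5340 km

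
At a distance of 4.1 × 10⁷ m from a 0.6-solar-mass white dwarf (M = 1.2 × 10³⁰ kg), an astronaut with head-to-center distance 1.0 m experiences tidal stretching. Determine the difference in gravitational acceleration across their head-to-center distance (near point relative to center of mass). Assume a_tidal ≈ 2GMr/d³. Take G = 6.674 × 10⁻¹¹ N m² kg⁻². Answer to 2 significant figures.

Δg = 2GMr/d³
   = 2 × (6.674 × 10⁻¹¹) × (1.2 × 10³⁰) × (1.0) / (4.1 × 10⁷)³
   = 2.3 × 10⁻³ m/s²

2.3 × 10⁻³ m/s²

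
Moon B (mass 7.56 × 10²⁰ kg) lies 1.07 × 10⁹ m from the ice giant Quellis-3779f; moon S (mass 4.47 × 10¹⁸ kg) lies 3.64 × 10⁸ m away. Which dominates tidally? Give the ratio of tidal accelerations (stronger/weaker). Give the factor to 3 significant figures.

Tidal acceleration ∝ M/d³, so compare M/d³ for each.
Moon B: (7.56 × 10²⁰) / (1.07 × 10⁹)³ = 6.171 × 10⁻⁷
Moon S: (4.47 × 10¹⁸) / (3.64 × 10⁸)³ = 9.268 × 10⁻⁸
Ratio (larger/smaller) = 6.66

Moon B, by a factor of ≈ 6.66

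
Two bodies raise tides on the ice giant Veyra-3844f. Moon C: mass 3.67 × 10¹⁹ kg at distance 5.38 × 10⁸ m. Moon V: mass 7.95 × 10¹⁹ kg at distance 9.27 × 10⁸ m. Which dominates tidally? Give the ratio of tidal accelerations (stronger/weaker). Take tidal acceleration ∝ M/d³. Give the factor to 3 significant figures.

Tidal acceleration ∝ M/d³, so compare M/d³ for each.
Moon C: (3.67 × 10¹⁹) / (5.38 × 10⁸)³ = 2.357 × 10⁻⁷
Moon V: (7.95 × 10¹⁹) / (9.27 × 10⁸)³ = 9.980 × 10⁻⁸
Ratio (larger/smaller) = 2.36

Moon C, by a factor of ≈ 2.36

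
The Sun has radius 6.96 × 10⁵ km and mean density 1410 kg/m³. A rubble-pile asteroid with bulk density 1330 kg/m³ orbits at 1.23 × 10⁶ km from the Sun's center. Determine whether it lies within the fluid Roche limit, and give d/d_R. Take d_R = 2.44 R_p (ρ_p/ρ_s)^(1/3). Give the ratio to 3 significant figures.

d_R = 2.44 × (6.96 × 10⁵ km) × (1410/1330)^(1/3) = 1.732 × 10⁶ km
d/d_R = (1.23 × 10⁶) / (1.732 × 10⁶) = 0.710
Since d/d_R < 1, the body is inside the Roche limit.

inside; d/d_R ≈ 0.710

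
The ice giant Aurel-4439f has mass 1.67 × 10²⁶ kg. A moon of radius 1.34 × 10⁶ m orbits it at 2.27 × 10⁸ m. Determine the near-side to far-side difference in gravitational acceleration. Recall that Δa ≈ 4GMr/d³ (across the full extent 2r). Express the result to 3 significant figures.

5.11 × 10⁻³ m/s²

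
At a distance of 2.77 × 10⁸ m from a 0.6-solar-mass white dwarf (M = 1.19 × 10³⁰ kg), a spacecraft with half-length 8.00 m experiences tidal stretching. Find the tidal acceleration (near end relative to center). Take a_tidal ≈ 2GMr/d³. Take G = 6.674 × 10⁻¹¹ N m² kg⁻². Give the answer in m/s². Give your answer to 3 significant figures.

5.98 × 10⁻⁵ m/s²

Since r ≪ d, expand the inverse-square field across one radius to get the leading 2GMr/d³ term.
a_tidal = 2GMr/d³
        = 2 × (6.674 × 10⁻¹¹) × (1.19 × 10³⁰) × (8.00) / (2.77 × 10⁸)³
        = 5.98 × 10⁻⁵ m/s²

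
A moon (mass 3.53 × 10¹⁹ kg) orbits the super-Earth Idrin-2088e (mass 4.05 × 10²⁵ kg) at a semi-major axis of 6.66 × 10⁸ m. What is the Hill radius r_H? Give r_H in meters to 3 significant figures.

r_H ≈ a (m/3M)^(1/3)
    = (6.66 × 10⁸) × (3.53 × 10¹⁹ / (3 × 4.05 × 10²⁵))^(1/3)
    = 4.41 × 10⁶ m

4.41 × 10⁶ m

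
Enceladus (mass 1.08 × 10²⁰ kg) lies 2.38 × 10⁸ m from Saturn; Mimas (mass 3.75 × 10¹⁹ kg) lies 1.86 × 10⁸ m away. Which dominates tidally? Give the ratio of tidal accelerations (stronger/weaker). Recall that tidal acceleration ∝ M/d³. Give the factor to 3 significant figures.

Enceladus, by a factor of ≈ 1.37

Compare M/d³ for the two perturbers:
Enceladus: (1.08 × 10²⁰) / (2.38 × 10⁸)³ = 8.011 × 10⁻⁶
Mimas: (3.75 × 10¹⁹) / (1.86 × 10⁸)³ = 5.828 × 10⁻⁶
Ratio (larger/smaller) = 1.37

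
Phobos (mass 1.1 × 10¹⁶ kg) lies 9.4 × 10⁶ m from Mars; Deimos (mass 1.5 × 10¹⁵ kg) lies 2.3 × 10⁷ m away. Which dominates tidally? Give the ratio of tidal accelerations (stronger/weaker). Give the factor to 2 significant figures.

Tidal stretch scales as M/d³; compute that for each body.
Phobos: (1.1 × 10¹⁶) / (9.4 × 10⁶)³ = 1.324 × 10⁻⁵
Deimos: (1.5 × 10¹⁵) / (2.3 × 10⁷)³ = 1.233 × 10⁻⁷
Ratio (larger/smaller) = 110

Phobos, by a factor of ≈ 110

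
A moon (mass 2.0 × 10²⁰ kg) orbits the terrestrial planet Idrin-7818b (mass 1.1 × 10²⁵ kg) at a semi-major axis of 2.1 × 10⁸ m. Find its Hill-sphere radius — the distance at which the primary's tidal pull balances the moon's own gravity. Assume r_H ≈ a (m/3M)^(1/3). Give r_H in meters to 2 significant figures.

r_H ≈ a (m/3M)^(1/3)
    = (2.1 × 10⁸) × (2.0 × 10²⁰ / (3 × 1.1 × 10²⁵))^(1/3)
    = 3.8 × 10⁶ m

3.8 × 10⁶ m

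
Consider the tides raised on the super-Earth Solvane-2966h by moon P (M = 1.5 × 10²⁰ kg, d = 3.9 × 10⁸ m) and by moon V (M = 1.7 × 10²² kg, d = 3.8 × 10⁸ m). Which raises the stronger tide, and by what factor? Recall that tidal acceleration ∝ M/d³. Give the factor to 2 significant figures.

Moon V, by a factor of ≈ 120

The tide-raising term goes as M/d³ (the gradient of a 1/d² field).
Moon P: (1.5 × 10²⁰) / (3.9 × 10⁸)³ = 2.529 × 10⁻⁶
Moon V: (1.7 × 10²²) / (3.8 × 10⁸)³ = 3.098 × 10⁻⁴
Ratio (larger/smaller) = 120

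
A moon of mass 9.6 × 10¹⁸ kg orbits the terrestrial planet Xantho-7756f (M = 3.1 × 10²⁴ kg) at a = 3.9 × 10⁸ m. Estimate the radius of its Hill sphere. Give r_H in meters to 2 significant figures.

3.9 × 10⁶ m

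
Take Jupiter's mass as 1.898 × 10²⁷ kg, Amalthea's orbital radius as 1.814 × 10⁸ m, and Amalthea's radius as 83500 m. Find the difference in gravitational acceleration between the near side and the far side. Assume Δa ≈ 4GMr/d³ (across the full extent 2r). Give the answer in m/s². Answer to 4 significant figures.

Near-to-far spans 2r, so the tidal difference is twice the near-to-center value: 4GMr/d³.
Δg = 4GMr/d³
   = 4 × (6.674 × 10⁻¹¹) × (1.898 × 10²⁷) × (83500) / (1.814 × 10⁸)³
   = 7.088 × 10⁻³ m/s²

7.088 × 10⁻³ m/s²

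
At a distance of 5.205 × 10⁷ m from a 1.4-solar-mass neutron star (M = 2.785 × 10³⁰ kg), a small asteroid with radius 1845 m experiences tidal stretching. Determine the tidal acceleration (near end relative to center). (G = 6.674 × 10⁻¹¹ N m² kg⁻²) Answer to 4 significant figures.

a_tidal = 2GMr/d³
        = 2 × (6.674 × 10⁻¹¹) × (2.785 × 10³⁰) × (1845) / (5.205 × 10⁷)³
        = 4.864 m/s²

4.864 m/s²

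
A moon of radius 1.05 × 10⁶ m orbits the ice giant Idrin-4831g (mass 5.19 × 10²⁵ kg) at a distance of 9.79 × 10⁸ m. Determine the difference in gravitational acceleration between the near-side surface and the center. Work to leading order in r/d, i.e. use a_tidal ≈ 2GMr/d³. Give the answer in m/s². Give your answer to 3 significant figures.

Δa = 2GMr/d³
   = 2 × (6.674 × 10⁻¹¹) × (5.19 × 10²⁵) × (1.05 × 10⁶) / (9.79 × 10⁸)³
   = 7.75 × 10⁻⁶ m/s²

7.75 × 10⁻⁶ m/s²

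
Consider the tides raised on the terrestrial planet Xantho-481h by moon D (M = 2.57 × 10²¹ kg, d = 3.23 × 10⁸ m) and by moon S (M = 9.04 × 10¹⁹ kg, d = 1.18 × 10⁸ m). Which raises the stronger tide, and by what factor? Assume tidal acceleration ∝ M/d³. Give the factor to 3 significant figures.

Tidal stretch scales as M/d³; compute that for each body.
Moon D: (2.57 × 10²¹) / (3.23 × 10⁸)³ = 7.627 × 10⁻⁵
Moon S: (9.04 × 10¹⁹) / (1.18 × 10⁸)³ = 5.502 × 10⁻⁵
Ratio (larger/smaller) = 1.39

Moon D, by a factor of ≈ 1.39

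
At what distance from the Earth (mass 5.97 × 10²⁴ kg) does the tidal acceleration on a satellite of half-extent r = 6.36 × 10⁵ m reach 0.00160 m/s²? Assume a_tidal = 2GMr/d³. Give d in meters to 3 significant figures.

6.82 × 10⁷ m

2GMr/d³ = a_tidal  ⇒  d = (2GMr / a_tidal)^(1/3)
d = (2 × 6.674×10⁻¹¹ × (5.97 × 10²⁴) × (6.36 × 10⁵) / (0.00160))^(1/3)
  = 6.82 × 10⁷ m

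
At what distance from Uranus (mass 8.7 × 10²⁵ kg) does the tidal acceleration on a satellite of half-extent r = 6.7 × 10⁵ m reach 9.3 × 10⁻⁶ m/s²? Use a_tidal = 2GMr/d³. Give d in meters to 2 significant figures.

9.4 × 10⁸ m

2GMr/d³ = a_tidal  ⇒  d = (2GMr / a_tidal)^(1/3)
d = (2 × 6.674×10⁻¹¹ × (8.7 × 10²⁵) × (6.7 × 10⁵) / (9.3 × 10⁻⁶))^(1/3)
  = 9.4 × 10⁸ m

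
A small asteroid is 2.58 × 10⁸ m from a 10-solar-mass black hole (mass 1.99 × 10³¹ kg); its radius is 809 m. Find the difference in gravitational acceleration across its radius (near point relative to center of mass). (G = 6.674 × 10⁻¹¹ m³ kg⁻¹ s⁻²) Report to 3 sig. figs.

Differencing GM/(d−r)² and GM/d² to first order in r/d gives 2GMr/d³.
a_tidal = 2GMr/d³
        = 2 × (6.674 × 10⁻¹¹) × (1.99 × 10³¹) × (809) / (2.58 × 10⁸)³
        = 1.25 × 10⁻¹ m/s²

1.25 × 10⁻¹ m/s²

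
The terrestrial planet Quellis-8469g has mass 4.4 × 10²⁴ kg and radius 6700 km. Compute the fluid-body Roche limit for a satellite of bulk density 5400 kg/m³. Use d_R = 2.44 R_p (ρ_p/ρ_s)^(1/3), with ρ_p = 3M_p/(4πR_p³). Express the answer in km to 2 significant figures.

14000 km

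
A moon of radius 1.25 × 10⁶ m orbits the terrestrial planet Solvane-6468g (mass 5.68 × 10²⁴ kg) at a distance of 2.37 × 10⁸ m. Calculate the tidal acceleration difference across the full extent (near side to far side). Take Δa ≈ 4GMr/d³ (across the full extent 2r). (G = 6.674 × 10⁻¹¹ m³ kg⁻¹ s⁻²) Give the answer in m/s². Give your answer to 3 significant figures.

1.42 × 10⁻⁴ m/s²

Δg = 4GMr/d³
   = 4 × (6.674 × 10⁻¹¹) × (5.68 × 10²⁴) × (1.25 × 10⁶) / (2.37 × 10⁸)³
   = 1.42 × 10⁻⁴ m/s²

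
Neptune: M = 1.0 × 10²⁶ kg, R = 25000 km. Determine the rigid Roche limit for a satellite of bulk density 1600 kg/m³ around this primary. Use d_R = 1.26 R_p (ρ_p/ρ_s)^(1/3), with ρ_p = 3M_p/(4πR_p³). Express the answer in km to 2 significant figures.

31000 km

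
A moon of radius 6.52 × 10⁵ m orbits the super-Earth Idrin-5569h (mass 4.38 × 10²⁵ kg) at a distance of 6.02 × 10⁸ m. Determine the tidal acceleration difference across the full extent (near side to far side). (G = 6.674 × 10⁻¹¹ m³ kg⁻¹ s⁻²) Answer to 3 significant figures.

a_tidal = 4GMr/d³
        = 4 × (6.674 × 10⁻¹¹) × (4.38 × 10²⁵) × (6.52 × 10⁵) / (6.02 × 10⁸)³
        = 3.49 × 10⁻⁵ m/s²

3.49 × 10⁻⁵ m/s²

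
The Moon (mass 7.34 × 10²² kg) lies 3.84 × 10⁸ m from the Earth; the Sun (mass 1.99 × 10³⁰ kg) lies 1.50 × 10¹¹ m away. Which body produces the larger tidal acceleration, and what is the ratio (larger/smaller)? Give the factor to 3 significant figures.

The Moon, by a factor of ≈ 2.20

Tidal stretch scales as M/d³; compute that for each body.
The Moon: (7.34 × 10²²) / (3.84 × 10⁸)³ = 1.296 × 10⁻³
The Sun: (1.99 × 10³⁰) / (1.50 × 10¹¹)³ = 5.896 × 10⁻⁴
Ratio (larger/smaller) = 2.20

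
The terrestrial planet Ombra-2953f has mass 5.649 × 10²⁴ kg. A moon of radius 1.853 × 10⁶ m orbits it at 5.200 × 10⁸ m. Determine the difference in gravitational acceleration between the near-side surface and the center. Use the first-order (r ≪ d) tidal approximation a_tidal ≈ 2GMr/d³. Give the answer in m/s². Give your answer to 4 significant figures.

Δg = 2GMr/d³
   = 2 × (6.674 × 10⁻¹¹) × (5.649 × 10²⁴) × (1.853 × 10⁶) / (5.200 × 10⁸)³
   = 9.937 × 10⁻⁶ m/s²

9.937 × 10⁻⁶ m/s²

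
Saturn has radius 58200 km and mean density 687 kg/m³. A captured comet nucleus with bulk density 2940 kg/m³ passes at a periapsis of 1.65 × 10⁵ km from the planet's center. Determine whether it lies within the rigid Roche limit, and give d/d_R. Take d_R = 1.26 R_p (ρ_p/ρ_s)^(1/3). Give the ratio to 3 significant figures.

d_R = 1.26 × (58200 km) × (687/2940)^(1/3) = 45170 km
d/d_R = (1.65 × 10⁵) / (45170) = 3.65
Since d/d_R > 1, the body is outside the Roche limit.

outside; d/d_R ≈ 3.65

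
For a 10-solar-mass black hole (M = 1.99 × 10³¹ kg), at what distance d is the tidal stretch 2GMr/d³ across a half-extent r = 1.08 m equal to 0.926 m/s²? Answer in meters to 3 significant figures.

2GMr/d³ = a_tidal  ⇒  d = (2GMr / a_tidal)^(1/3)
d = (2 × 6.674×10⁻¹¹ × (1.99 × 10³¹) × (1.08) / (0.926))^(1/3)
  = 1.46 × 10⁷ m

1.46 × 10⁷ m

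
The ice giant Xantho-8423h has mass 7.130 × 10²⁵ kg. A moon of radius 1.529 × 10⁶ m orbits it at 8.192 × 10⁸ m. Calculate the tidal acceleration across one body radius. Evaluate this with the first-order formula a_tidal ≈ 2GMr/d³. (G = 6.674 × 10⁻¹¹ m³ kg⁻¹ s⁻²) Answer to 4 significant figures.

a_tidal = 2GMr/d³
        = 2 × (6.674 × 10⁻¹¹) × (7.130 × 10²⁵) × (1.529 × 10⁶) / (8.192 × 10⁸)³
        = 2.647 × 10⁻⁵ m/s²

2.647 × 10⁻⁵ m/s²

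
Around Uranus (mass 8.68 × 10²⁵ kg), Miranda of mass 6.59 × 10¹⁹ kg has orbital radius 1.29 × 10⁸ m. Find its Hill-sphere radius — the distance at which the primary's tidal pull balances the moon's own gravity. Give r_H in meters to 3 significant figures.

r_H ≈ a (m/3M)^(1/3)
    = (1.29 × 10⁸) × (6.59 × 10¹⁹ / (3 × 8.68 × 10²⁵))^(1/3)
    = 8.16 × 10⁵ m

8.16 × 10⁵ m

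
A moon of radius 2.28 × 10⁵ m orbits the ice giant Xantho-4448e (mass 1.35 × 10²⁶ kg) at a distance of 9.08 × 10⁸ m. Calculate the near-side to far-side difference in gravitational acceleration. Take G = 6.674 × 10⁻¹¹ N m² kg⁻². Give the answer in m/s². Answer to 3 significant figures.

The field gradient is 2GM/d³; across the full diameter 2r the difference is 4GMr/d³.
a_tidal = 4GMr/d³
        = 4 × (6.674 × 10⁻¹¹) × (1.35 × 10²⁶) × (2.28 × 10⁵) / (9.08 × 10⁸)³
        = 1.10 × 10⁻⁵ m/s²

1.10 × 10⁻⁵ m/s²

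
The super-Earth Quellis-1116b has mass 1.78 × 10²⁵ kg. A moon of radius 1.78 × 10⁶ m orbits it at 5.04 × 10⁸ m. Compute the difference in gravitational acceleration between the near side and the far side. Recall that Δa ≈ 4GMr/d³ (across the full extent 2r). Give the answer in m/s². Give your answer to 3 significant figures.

6.61 × 10⁻⁵ m/s²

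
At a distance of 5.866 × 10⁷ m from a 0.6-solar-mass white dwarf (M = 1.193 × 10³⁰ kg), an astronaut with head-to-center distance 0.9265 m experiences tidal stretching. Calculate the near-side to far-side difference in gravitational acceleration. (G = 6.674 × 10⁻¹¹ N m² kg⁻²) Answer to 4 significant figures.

The field gradient is 2GM/d³; across the full diameter 2r the difference is 4GMr/d³.
Δg = 4GMr/d³
   = 4 × (6.674 × 10⁻¹¹) × (1.193 × 10³⁰) × (0.9265) / (5.866 × 10⁷)³
   = 1.462 × 10⁻³ m/s²

1.462 × 10⁻³ m/s²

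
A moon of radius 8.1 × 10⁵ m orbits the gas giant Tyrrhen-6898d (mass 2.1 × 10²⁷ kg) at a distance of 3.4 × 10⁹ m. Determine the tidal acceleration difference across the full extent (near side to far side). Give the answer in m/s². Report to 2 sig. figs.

1.2 × 10⁻⁵ m/s²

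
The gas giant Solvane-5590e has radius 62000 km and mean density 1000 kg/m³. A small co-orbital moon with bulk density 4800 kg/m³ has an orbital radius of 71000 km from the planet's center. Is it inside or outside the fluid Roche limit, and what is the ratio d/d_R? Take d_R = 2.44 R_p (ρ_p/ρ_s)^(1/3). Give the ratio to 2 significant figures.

inside; d/d_R ≈ 0.79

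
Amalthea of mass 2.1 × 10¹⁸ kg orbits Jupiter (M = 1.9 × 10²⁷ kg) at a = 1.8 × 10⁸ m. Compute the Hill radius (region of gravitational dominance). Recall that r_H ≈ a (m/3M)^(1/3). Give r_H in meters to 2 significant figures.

1.3 × 10⁵ m

r_H ≈ a (m/3M)^(1/3)
    = (1.8 × 10⁸) × (2.1 × 10¹⁸ / (3 × 1.9 × 10²⁷))^(1/3)
    = 1.3 × 10⁵ m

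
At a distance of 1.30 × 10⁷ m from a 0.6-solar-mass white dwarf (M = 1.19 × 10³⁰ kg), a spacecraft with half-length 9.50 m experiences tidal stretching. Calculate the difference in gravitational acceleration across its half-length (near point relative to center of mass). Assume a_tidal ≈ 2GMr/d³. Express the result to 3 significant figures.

6.87 × 10⁻¹ m/s²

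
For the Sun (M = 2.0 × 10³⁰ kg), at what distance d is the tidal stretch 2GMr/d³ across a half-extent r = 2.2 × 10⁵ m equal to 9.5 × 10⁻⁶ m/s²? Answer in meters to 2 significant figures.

2GMr/d³ = a_tidal  ⇒  d = (2GMr / a_tidal)^(1/3)
d = (2 × 6.674×10⁻¹¹ × (2.0 × 10³⁰) × (2.2 × 10⁵) / (9.5 × 10⁻⁶))^(1/3)
  = 1.8 × 10¹⁰ m

1.8 × 10¹⁰ m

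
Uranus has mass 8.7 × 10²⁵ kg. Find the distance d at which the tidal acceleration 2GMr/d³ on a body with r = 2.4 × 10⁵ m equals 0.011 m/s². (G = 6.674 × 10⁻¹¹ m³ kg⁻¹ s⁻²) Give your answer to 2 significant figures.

2GMr/d³ = a_tidal  ⇒  d = (2GMr / a_tidal)^(1/3)
d = (2 × 6.674×10⁻¹¹ × (8.7 × 10²⁵) × (2.4 × 10⁵) / (0.011))^(1/3)
  = 6.3 × 10⁷ m

6.3 × 10⁷ m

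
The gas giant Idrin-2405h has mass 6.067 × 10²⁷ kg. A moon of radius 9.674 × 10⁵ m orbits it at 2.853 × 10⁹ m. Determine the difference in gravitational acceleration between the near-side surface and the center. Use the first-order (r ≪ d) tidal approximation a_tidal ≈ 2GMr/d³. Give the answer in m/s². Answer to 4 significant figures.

3.374 × 10⁻⁵ m/s²

Since r ≪ d, expand the inverse-square field across one radius to get the leading 2GMr/d³ term.
a_tidal = 2GMr/d³
        = 2 × (6.674 × 10⁻¹¹) × (6.067 × 10²⁷) × (9.674 × 10⁵) / (2.853 × 10⁹)³
        = 3.374 × 10⁻⁵ m/s²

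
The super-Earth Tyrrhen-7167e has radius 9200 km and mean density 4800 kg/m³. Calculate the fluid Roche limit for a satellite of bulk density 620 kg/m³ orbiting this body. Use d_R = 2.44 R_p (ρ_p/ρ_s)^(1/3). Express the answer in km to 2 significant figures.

d_R = 2.44 × 9200 km × (4800/620)^(1/3)
    = 44000 km

44000 km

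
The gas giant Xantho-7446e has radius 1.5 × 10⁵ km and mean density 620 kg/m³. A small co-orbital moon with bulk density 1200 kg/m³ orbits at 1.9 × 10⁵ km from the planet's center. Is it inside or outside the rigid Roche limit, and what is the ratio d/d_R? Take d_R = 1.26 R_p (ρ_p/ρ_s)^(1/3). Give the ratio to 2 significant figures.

outside; d/d_R ≈ 1.3

d_R = 1.26 × (1.5 × 10⁵ km) × (620/1200)^(1/3) = 1.517 × 10⁵ km
d/d_R = (1.9 × 10⁵) / (1.517 × 10⁵) = 1.3
Since d/d_R > 1, the body is outside the Roche limit.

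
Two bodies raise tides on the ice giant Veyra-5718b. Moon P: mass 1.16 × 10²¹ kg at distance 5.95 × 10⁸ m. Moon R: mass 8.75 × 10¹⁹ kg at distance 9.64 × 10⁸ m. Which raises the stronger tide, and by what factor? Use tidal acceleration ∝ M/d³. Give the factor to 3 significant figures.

Moon P, by a factor of ≈ 56.4

The tide-raising term goes as M/d³ (the gradient of a 1/d² field).
Moon P: (1.16 × 10²¹) / (5.95 × 10⁸)³ = 5.507 × 10⁻⁶
Moon R: (8.75 × 10¹⁹) / (9.64 × 10⁸)³ = 9.767 × 10⁻⁸
Ratio (larger/smaller) = 56.4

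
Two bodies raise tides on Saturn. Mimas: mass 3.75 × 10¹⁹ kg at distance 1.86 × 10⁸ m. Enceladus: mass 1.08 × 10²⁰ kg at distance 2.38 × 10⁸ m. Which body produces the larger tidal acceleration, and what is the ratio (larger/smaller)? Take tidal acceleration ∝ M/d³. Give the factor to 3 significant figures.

Tidal stretch scales as M/d³; compute that for each body.
Mimas: (3.75 × 10¹⁹) / (1.86 × 10⁸)³ = 5.828 × 10⁻⁶
Enceladus: (1.08 × 10²⁰) / (2.38 × 10⁸)³ = 8.011 × 10⁻⁶
Ratio (larger/smaller) = 1.37

Enceladus, by a factor of ≈ 1.37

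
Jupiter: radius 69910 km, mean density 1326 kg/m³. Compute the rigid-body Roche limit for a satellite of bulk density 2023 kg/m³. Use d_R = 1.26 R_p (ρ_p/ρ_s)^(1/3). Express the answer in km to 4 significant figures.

76520 km

d_R = 1.26 × 69910 km × (1326/2023)^(1/3)
    = 76520 km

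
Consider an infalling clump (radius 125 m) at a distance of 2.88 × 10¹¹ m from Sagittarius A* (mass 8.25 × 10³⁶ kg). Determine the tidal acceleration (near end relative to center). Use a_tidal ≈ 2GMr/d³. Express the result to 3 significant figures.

5.76 × 10⁻⁶ m/s²

Differencing GM/(d−r)² and GM/d² to first order in r/d gives 2GMr/d³.
Δg = 2GMr/d³
   = 2 × (6.674 × 10⁻¹¹) × (8.25 × 10³⁶) × (125) / (2.88 × 10¹¹)³
   = 5.76 × 10⁻⁶ m/s²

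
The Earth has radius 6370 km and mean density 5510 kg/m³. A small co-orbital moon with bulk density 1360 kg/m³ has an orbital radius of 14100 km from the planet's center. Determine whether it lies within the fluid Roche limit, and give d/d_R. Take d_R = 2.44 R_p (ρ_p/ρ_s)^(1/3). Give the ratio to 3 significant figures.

inside; d/d_R ≈ 0.569

d_R = 2.44 × (6370 km) × (5510/1360)^(1/3) = 24780 km
d/d_R = (14100) / (24780) = 0.569
Since d/d_R < 1, the body is inside the Roche limit.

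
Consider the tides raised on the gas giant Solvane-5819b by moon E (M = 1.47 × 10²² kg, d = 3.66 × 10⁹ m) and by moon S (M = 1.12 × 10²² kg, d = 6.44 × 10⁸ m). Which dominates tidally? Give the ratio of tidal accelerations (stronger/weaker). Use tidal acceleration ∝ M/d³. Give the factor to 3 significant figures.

Moon S, by a factor of ≈ 140

The tide-raising term goes as M/d³ (the gradient of a 1/d² field).
Moon E: (1.47 × 10²²) / (3.66 × 10⁹)³ = 2.998 × 10⁻⁷
Moon S: (1.12 × 10²²) / (6.44 × 10⁸)³ = 4.193 × 10⁻⁵
Ratio (larger/smaller) = 140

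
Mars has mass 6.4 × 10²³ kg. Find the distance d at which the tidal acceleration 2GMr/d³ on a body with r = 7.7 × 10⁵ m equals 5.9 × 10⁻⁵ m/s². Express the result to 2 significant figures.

1.0 × 10⁸ m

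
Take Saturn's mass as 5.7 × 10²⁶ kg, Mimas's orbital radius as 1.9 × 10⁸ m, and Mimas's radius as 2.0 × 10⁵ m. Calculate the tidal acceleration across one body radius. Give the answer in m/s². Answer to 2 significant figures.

2.2 × 10⁻³ m/s²

Differencing GM/(d−r)² and GM/d² to first order in r/d gives 2GMr/d³.
Δg = 2GMr/d³
   = 2 × (6.674 × 10⁻¹¹) × (5.7 × 10²⁶) × (2.0 × 10⁵) / (1.9 × 10⁸)³
   = 2.2 × 10⁻³ m/s²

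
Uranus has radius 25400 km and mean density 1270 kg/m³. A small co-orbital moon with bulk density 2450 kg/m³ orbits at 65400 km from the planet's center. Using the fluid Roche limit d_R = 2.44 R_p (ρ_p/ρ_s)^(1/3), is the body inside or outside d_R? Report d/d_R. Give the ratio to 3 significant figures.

outside; d/d_R ≈ 1.31

d_R = 2.44 × (25400 km) × (1270/2450)^(1/3) = 49790 km
d/d_R = (65400) / (49790) = 1.31
Since d/d_R > 1, the body is outside the Roche limit.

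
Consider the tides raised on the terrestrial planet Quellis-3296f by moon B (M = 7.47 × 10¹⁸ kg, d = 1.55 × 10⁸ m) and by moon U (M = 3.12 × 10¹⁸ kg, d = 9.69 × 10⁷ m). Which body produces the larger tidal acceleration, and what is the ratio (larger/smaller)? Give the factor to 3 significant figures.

Moon U, by a factor of ≈ 1.71

Tidal stretch scales as M/d³; compute that for each body.
Moon B: (7.47 × 10¹⁸) / (1.55 × 10⁸)³ = 2.006 × 10⁻⁶
Moon U: (3.12 × 10¹⁸) / (9.69 × 10⁷)³ = 3.429 × 10⁻⁶
Ratio (larger/smaller) = 1.71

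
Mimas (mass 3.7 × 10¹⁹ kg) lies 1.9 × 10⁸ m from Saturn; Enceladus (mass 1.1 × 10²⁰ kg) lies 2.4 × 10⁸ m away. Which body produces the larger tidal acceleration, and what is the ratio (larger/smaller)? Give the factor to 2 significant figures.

Enceladus, by a factor of ≈ 1.5

The tide-raising term goes as M/d³ (the gradient of a 1/d² field).
Mimas: (3.7 × 10¹⁹) / (1.9 × 10⁸)³ = 5.394 × 10⁻⁶
Enceladus: (1.1 × 10²⁰) / (2.4 × 10⁸)³ = 7.957 × 10⁻⁶
Ratio (larger/smaller) = 1.5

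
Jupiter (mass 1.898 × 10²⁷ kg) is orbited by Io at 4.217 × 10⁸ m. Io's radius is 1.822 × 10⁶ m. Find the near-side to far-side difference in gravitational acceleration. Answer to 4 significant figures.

1.231 × 10⁻² m/s²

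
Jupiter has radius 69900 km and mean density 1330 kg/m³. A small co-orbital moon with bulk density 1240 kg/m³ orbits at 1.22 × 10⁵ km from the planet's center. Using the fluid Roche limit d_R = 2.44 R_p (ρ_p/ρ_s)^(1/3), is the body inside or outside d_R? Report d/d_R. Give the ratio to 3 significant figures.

inside; d/d_R ≈ 0.699

d_R = 2.44 × (69900 km) × (1330/1240)^(1/3) = 1.746 × 10⁵ km
d/d_R = (1.22 × 10⁵) / (1.746 × 10⁵) = 0.699
Since d/d_R < 1, the body is inside the Roche limit.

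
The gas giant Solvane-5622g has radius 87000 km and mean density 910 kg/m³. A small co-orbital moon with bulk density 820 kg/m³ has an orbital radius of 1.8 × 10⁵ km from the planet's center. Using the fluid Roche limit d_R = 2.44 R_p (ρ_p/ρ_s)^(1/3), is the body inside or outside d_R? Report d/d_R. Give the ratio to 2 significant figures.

inside; d/d_R ≈ 0.82

d_R = 2.44 × (87000 km) × (910/820)^(1/3) = 2.198 × 10⁵ km
d/d_R = (1.8 × 10⁵) / (2.198 × 10⁵) = 0.82
Since d/d_R < 1, the body is inside the Roche limit.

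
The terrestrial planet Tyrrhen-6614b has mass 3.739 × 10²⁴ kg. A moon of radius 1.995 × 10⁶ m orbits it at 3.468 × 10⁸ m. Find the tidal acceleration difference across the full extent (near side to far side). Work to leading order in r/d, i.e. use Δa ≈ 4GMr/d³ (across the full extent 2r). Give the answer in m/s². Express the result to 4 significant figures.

Δa = 4GMr/d³
   = 4 × (6.674 × 10⁻¹¹) × (3.739 × 10²⁴) × (1.995 × 10⁶) / (3.468 × 10⁸)³
   = 4.774 × 10⁻⁵ m/s²

4.774 × 10⁻⁵ m/s²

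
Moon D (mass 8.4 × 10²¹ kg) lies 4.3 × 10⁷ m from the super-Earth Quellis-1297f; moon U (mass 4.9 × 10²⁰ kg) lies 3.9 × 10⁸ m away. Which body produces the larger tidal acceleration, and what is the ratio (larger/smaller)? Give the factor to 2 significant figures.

Moon D, by a factor of ≈ 13000

Compare M/d³ for the two perturbers:
Moon D: (8.4 × 10²¹) / (4.3 × 10⁷)³ = 1.057 × 10⁻¹
Moon U: (4.9 × 10²⁰) / (3.9 × 10⁸)³ = 8.260 × 10⁻⁶
Ratio (larger/smaller) = 13000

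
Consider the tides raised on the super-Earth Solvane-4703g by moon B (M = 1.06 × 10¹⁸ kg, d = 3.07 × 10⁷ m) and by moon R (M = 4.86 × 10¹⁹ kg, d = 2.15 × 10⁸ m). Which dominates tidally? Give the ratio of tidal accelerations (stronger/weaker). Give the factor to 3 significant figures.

Moon B, by a factor of ≈ 7.49

Tidal stretch scales as M/d³; compute that for each body.
Moon B: (1.06 × 10¹⁸) / (3.07 × 10⁷)³ = 3.663 × 10⁻⁵
Moon R: (4.86 × 10¹⁹) / (2.15 × 10⁸)³ = 4.890 × 10⁻⁶
Ratio (larger/smaller) = 7.49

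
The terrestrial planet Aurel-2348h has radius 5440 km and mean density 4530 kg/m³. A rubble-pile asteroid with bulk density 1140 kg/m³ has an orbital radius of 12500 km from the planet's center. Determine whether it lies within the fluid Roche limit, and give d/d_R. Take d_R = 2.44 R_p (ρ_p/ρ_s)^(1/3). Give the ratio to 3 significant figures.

inside; d/d_R ≈ 0.595

d_R = 2.44 × (5440 km) × (4530/1140)^(1/3) = 21020 km
d/d_R = (12500) / (21020) = 0.595
Since d/d_R < 1, the body is inside the Roche limit.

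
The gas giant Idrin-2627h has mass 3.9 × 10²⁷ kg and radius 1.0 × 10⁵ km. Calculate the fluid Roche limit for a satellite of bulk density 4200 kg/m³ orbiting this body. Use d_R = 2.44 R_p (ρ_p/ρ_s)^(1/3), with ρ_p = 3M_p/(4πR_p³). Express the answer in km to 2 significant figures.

ρ_p = 3M_p/(4πR_p³) = 3 × (3.9 × 10²⁷) / (4π × (1.0 × 10⁸ m)³) = 930 kg/m³
d_R = 2.44 × 1.0 × 10⁵ km × (930/4200)^(1/3)
    = 1.5 × 10⁵ km

1.5 × 10⁵ km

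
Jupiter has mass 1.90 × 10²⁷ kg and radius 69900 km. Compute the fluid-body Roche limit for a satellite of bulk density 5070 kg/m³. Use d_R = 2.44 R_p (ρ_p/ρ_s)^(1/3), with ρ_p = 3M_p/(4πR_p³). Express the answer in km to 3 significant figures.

ρ_p = 3M_p/(4πR_p³) = 3 × (1.90 × 10²⁷) / (4π × (6.99 × 10⁷ m)³) = 1330 kg/m³
d_R = 2.44 × 69900 km × (1330/5070)^(1/3)
    = 1.09 × 10⁵ km

1.09 × 10⁵ km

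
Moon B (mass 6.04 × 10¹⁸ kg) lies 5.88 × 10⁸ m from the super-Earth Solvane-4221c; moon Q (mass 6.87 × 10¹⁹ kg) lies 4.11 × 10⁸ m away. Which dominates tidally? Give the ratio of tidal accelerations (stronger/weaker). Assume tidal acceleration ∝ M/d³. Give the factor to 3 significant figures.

Moon Q, by a factor of ≈ 33.3

The tide-raising term goes as M/d³ (the gradient of a 1/d² field).
Moon B: (6.04 × 10¹⁸) / (5.88 × 10⁸)³ = 2.971 × 10⁻⁸
Moon Q: (6.87 × 10¹⁹) / (4.11 × 10⁸)³ = 9.895 × 10⁻⁷
Ratio (larger/smaller) = 33.3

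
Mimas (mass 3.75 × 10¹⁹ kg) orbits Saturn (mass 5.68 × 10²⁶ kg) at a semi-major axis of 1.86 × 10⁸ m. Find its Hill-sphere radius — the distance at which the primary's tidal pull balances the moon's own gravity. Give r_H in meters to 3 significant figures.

r_H ≈ a (m/3M)^(1/3)
    = (1.86 × 10⁸) × (3.75 × 10¹⁹ / (3 × 5.68 × 10²⁶))^(1/3)
    = 5.21 × 10⁵ m

5.21 × 10⁵ m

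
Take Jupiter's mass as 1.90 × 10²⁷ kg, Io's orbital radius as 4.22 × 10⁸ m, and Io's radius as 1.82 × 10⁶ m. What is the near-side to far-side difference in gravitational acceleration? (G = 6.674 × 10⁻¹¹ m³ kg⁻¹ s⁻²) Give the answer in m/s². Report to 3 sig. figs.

a_tidal = 4GMr/d³
        = 4 × (6.674 × 10⁻¹¹) × (1.90 × 10²⁷) × (1.82 × 10⁶) / (4.22 × 10⁸)³
        = 1.23 × 10⁻² m/s²

1.23 × 10⁻² m/s²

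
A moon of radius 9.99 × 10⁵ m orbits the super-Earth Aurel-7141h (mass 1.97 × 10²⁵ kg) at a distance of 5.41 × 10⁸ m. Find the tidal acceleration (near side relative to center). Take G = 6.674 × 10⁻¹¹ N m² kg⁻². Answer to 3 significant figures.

Δg = 2GMr/d³
   = 2 × (6.674 × 10⁻¹¹) × (1.97 × 10²⁵) × (9.99 × 10⁵) / (5.41 × 10⁸)³
   = 1.66 × 10⁻⁵ m/s²

1.66 × 10⁻⁵ m/s²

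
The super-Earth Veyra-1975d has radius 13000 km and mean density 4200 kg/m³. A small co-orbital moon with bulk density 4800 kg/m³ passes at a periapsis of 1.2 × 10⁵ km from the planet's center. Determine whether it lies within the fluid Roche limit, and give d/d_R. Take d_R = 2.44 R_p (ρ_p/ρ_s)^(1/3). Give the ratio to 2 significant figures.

d_R = 2.44 × (13000 km) × (4200/4800)^(1/3) = 30340 km
d/d_R = (1.2 × 10⁵) / (30340) = 4.0
Since d/d_R > 1, the body is outside the Roche limit.

outside; d/d_R ≈ 4.0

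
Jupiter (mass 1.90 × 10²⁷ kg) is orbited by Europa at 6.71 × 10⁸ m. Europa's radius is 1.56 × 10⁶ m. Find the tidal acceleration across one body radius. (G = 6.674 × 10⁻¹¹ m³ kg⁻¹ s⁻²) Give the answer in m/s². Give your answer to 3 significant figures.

Δg = 2GMr/d³
   = 2 × (6.674 × 10⁻¹¹) × (1.90 × 10²⁷) × (1.56 × 10⁶) / (6.71 × 10⁸)³
   = 1.31 × 10⁻³ m/s²

1.31 × 10⁻³ m/s²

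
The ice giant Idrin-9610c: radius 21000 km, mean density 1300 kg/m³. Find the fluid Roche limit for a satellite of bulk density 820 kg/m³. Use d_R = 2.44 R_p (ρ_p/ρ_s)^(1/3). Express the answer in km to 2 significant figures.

d_R = 2.44 × 21000 km × (1300/820)^(1/3)
    = 60000 km

60000 km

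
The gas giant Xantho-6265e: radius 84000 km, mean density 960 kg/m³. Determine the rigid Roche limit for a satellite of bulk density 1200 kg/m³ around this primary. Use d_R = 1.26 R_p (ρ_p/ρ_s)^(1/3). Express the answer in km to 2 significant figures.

98000 km

d_R = 1.26 × 84000 km × (960/1200)^(1/3)
    = 98000 km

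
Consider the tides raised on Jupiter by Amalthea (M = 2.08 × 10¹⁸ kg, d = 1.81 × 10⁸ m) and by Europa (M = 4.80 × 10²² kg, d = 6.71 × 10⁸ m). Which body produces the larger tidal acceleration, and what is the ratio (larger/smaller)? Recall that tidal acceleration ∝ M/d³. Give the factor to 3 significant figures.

Europa, by a factor of ≈ 453

Tidal stretch scales as M/d³; compute that for each body.
Amalthea: (2.08 × 10¹⁸) / (1.81 × 10⁸)³ = 3.508 × 10⁻⁷
Europa: (4.80 × 10²²) / (6.71 × 10⁸)³ = 1.589 × 10⁻⁴
Ratio (larger/smaller) = 453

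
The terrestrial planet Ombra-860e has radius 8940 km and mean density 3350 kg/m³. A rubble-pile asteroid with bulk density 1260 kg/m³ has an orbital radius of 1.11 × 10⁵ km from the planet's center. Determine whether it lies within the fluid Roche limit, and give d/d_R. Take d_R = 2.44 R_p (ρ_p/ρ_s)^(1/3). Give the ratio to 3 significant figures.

d_R = 2.44 × (8940 km) × (3350/1260)^(1/3) = 30220 km
d/d_R = (1.11 × 10⁵) / (30220) = 3.67
Since d/d_R > 1, the body is outside the Roche limit.

outside; d/d_R ≈ 3.67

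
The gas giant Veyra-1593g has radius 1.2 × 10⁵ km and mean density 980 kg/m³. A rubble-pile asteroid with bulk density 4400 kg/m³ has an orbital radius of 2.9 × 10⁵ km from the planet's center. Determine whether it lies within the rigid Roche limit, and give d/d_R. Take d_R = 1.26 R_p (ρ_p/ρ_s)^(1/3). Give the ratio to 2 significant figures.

d_R = 1.26 × (1.2 × 10⁵ km) × (980/4400)^(1/3) = 91650 km
d/d_R = (2.9 × 10⁵) / (91650) = 3.2
Since d/d_R > 1, the body is outside the Roche limit.

outside; d/d_R ≈ 3.2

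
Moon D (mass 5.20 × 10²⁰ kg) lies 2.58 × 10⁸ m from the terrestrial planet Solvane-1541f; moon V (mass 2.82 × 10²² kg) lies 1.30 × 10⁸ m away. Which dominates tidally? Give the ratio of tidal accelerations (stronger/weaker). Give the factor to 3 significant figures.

Moon V, by a factor of ≈ 424

Tidal acceleration ∝ M/d³, so compare M/d³ for each.
Moon D: (5.20 × 10²⁰) / (2.58 × 10⁸)³ = 3.028 × 10⁻⁵
Moon V: (2.82 × 10²²) / (1.30 × 10⁸)³ = 1.284 × 10⁻²
Ratio (larger/smaller) = 424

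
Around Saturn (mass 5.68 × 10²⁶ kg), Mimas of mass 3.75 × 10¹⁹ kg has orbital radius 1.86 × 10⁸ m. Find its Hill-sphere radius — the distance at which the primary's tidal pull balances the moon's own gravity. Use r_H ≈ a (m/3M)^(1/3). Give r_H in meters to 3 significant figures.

5.21 × 10⁵ m

r_H ≈ a (m/3M)^(1/3)
    = (1.86 × 10⁸) × (3.75 × 10¹⁹ / (3 × 5.68 × 10²⁶))^(1/3)
    = 5.21 × 10⁵ m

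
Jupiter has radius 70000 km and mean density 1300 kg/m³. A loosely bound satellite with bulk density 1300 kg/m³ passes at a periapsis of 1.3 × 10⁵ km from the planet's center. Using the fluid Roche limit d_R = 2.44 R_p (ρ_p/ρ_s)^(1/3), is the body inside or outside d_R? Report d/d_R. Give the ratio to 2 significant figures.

inside; d/d_R ≈ 0.76

d_R = 2.44 × (70000 km) × (1300/1300)^(1/3) = 1.708 × 10⁵ km
d/d_R = (1.3 × 10⁵) / (1.708 × 10⁵) = 0.76
Since d/d_R < 1, the body is inside the Roche limit.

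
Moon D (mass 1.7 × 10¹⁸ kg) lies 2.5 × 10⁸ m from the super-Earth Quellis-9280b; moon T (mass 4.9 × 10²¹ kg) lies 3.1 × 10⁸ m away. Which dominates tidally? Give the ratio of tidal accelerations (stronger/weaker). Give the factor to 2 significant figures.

Moon T, by a factor of ≈ 1500

Tidal acceleration ∝ M/d³, so compare M/d³ for each.
Moon D: (1.7 × 10¹⁸) / (2.5 × 10⁸)³ = 1.088 × 10⁻⁷
Moon T: (4.9 × 10²¹) / (3.1 × 10⁸)³ = 1.645 × 10⁻⁴
Ratio (larger/smaller) = 1500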